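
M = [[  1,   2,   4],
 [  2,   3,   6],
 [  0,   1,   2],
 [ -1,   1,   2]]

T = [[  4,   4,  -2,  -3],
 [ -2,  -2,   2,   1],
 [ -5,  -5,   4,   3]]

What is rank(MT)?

First compute MT:
[[-20, -20,  18,  11],
 [-28, -28,  26,  15],
 [-12, -12,  10,   7],
 [-16, -16,  12,  10]]
Now row reduce the product.
R2 ← R2 − (7/5)·R1: [0, 0, 4/5, -2/5]
R3 ← R3 − (3/5)·R1: [0, 0, -4/5, 2/5]
R4 ← R4 − (4/5)·R1: [0, 0, -12/5, 6/5]
R3 ← R3 + R2: [0, 0, 0, 0]
R4 ← R4 + (3)·R2: [0, 0, 0, 0]
2 nonzero rows, so rank(MT) = 2.

2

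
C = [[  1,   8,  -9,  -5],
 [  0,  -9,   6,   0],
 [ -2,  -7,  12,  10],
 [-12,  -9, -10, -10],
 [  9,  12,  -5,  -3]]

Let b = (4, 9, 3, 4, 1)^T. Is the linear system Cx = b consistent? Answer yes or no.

no

Row reduce the augmented matrix [C | b].
R3 ← R3 + (2)·R1: [0, 9, -6, 0, 11]
R4 ← R4 + (12)·R1: [0, 87, -118, -70, 52]
R5 ← R5 − (9)·R1: [0, -60, 76, 42, -35]
R3 ← R3 + R2: [0, 0, 0, 0, 20]
R4 ← R4 + (29/3)·R2: [0, 0, -60, -70, 139]
R5 ← R5 − (20/3)·R2: [0, 0, 36, 42, -95]
Swap R3 ↔ R4
R5 ← R5 + (3/5)·R3: [0, 0, 0, 0, -58/5]
R5 ← R5 + (29/50)·R4: [0, 0, 0, 0, 0]
The echelon form has 4 nonzero rows; the last pivot sits in the augmented column, so rank(C) = 3 but rank([C|b]) = 4.
Since the ranks differ, the system is inconsistent.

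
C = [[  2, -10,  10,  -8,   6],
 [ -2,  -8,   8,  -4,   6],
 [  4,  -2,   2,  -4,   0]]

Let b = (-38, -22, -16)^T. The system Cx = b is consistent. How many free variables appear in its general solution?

Row reduce the augmented matrix [C | b].
R2 ← R2 + R1: [0, -18, 18, -12, 12, -60]
R3 ← R3 − (2)·R1: [0, 18, -18, 12, -12, 60]
R3 ← R3 + R2: [0, 0, 0, 0, 0, 0]
The echelon form has 2 nonzero rows, and every pivot lies in the first 5 columns, so rank(C) = rank([C|b]) = 2.
The system is consistent.
Free variables = (unknowns) − (rank) = 5 − 2 = 3.

3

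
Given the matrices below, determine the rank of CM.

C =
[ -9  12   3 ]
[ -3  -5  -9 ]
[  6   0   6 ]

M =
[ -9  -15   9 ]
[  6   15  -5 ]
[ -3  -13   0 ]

3

First compute CM:
[[144, 276, -141],
 [ 24,  87,  -2],
 [-72, -168,  54]]
Now row reduce the product.
R2 ← R2 − (1/6)·R1: [0, 41, 43/2]
R3 ← R3 + (1/2)·R1: [0, -30, -33/2]
R3 ← R3 + (30/41)·R2: [0, 0, -63/82]
3 nonzero rows, so rank(CM) = 3.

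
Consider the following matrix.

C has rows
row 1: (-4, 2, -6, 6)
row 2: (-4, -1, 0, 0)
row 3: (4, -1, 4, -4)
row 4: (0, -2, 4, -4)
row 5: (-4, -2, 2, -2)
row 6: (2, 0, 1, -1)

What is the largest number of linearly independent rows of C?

2

Row reduce to echelon form.
R2 ← R2 − R1: [0, -3, 6, -6]
R3 ← R3 + R1: [0, 1, -2, 2]
R5 ← R5 − R1: [0, -4, 8, -8]
R6 ← R6 + (1/2)·R1: [0, 1, -2, 2]
R3 ← R3 + (1/3)·R2: [0, 0, 0, 0]
R4 ← R4 − (2/3)·R2: [0, 0, 0, 0]
R5 ← R5 − (4/3)·R2: [0, 0, 0, 0]
R6 ← R6 + (1/3)·R2: [0, 0, 0, 0]
Echelon form has 2 nonzero rows, so rank(C) = 2.
The rank gives the maximum number of linearly independent rows: 2.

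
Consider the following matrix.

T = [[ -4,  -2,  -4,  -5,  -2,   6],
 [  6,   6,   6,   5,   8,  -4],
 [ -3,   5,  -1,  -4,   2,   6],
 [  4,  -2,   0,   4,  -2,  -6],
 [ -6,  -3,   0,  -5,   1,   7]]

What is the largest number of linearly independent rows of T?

4

Row reduce to echelon form.
R2 ← R2 + (3/2)·R1: [0, 3, 0, -5/2, 5, 5]
R3 ← R3 − (3/4)·R1: [0, 13/2, 2, -1/4, 7/2, 3/2]
R4 ← R4 + R1: [0, -4, -4, -1, -4, 0]
R5 ← R5 − (3/2)·R1: [0, 0, 6, 5/2, 4, -2]
R3 ← R3 − (13/6)·R2: [0, 0, 2, 31/6, -22/3, -28/3]
R4 ← R4 + (4/3)·R2: [0, 0, -4, -13/3, 8/3, 20/3]
R4 ← R4 + (2)·R3: [0, 0, 0, 6, -12, -12]
R5 ← R5 − (3)·R3: [0, 0, 0, -13, 26, 26]
R5 ← R5 + (13/6)·R4: [0, 0, 0, 0, 0, 0]
Echelon form has 4 nonzero rows, so rank(T) = 4.
The rank gives the maximum number of linearly independent rows: 4.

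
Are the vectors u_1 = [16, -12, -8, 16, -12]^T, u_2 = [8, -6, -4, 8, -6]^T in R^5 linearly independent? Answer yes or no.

no

Form the matrix with these vectors as rows and row reduce.
R2 ← R2 − (1/2)·R1: [0, 0, 0, 0, 0]
1 nonzero row, so the 2 vectors span a space of dimension 1.
Since 1 < 2, the vectors are linearly dependent.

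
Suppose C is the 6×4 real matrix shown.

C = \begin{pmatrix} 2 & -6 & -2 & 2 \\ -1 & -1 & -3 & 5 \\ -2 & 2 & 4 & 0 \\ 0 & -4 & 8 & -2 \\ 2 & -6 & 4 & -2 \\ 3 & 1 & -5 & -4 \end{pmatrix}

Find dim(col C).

Row reduce to echelon form.
R2 ← R2 + (1/2)·R1: [0, -4, -4, 6]
R3 ← R3 + R1: [0, -4, 2, 2]
R5 ← R5 − R1: [0, 0, 6, -4]
R6 ← R6 − (3/2)·R1: [0, 10, -2, -7]
R3 ← R3 − R2: [0, 0, 6, -4]
R4 ← R4 − R2: [0, 0, 12, -8]
R6 ← R6 + (5/2)·R2: [0, 0, -12, 8]
R4 ← R4 − (2)·R3: [0, 0, 0, 0]
R5 ← R5 − R3: [0, 0, 0, 0]
R6 ← R6 + (2)·R3: [0, 0, 0, 0]
Echelon form has 3 nonzero rows, so rank(C) = 3.
The column space has dimension equal to the rank: 3.

3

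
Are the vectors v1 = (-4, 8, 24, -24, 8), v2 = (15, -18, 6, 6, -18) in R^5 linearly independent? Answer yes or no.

yes

Form the matrix with these vectors as rows and row reduce.
R2 ← R2 + (15/4)·R1: [0, 12, 96, -84, 12]
2 nonzero rows, so the 2 vectors span a space of dimension 2.
Since 2 = 2, the vectors are linearly independent.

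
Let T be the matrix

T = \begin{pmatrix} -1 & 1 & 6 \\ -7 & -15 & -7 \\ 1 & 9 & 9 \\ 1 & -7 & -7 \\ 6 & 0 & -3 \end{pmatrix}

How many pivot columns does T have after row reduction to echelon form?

3

Row reduce to echelon form.
R2 ← R2 − (7)·R1: [0, -22, -49]
R3 ← R3 + R1: [0, 10, 15]
R4 ← R4 + R1: [0, -6, -1]
R5 ← R5 + (6)·R1: [0, 6, 33]
R3 ← R3 + (5/11)·R2: [0, 0, -80/11]
R4 ← R4 − (3/11)·R2: [0, 0, 136/11]
R5 ← R5 + (3/11)·R2: [0, 0, 216/11]
R4 ← R4 + (17/10)·R3: [0, 0, 0]
R5 ← R5 + (27/10)·R3: [0, 0, 0]
Echelon form has 3 nonzero rows, so rank(T) = 3.
Each nonzero row contributes one pivot column: 3 pivot columns.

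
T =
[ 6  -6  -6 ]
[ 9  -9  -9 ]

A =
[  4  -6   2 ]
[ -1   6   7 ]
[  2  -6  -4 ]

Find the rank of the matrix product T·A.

1

First compute TA:
[[ 18, -36,  -6],
 [ 27, -54,  -9]]
Now row reduce the product.
R2 ← R2 − (3/2)·R1: [0, 0, 0]
1 nonzero row, so rank(TA) = 1.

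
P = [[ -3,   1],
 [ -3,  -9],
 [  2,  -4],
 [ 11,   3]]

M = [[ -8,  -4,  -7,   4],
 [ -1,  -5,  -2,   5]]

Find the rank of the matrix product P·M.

2

First compute PM:
[[ 23,   7,  19,  -7],
 [ 33,  57,  39, -57],
 [-12,  12,  -6, -12],
 [-91, -59, -83,  59]]
Now row reduce the product.
R2 ← R2 − (33/23)·R1: [0, 1080/23, 270/23, -1080/23]
R3 ← R3 + (12/23)·R1: [0, 360/23, 90/23, -360/23]
R4 ← R4 + (91/23)·R1: [0, -720/23, -180/23, 720/23]
R3 ← R3 − (1/3)·R2: [0, 0, 0, 0]
R4 ← R4 + (2/3)·R2: [0, 0, 0, 0]
2 nonzero rows, so rank(PM) = 2.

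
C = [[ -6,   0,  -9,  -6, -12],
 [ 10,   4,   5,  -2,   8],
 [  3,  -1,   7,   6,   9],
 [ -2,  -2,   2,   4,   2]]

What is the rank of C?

2

Row reduce to echelon form.
R2 ← R2 + (5/3)·R1: [0, 4, -10, -12, -12]
R3 ← R3 + (1/2)·R1: [0, -1, 5/2, 3, 3]
R4 ← R4 − (1/3)·R1: [0, -2, 5, 6, 6]
R3 ← R3 + (1/4)·R2: [0, 0, 0, 0, 0]
R4 ← R4 + (1/2)·R2: [0, 0, 0, 0, 0]
Echelon form has 2 nonzero rows, so rank(C) = 2.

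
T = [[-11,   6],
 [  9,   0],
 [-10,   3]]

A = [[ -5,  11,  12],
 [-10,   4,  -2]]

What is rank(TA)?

First compute TA:
[[ -5, -97, -144],
 [-45,  99, 108],
 [ 20, -98, -126]]
Now row reduce the product.
R2 ← R2 − (9)·R1: [0, 972, 1404]
R3 ← R3 + (4)·R1: [0, -486, -702]
R3 ← R3 + (1/2)·R2: [0, 0, 0]
2 nonzero rows, so rank(TA) = 2.

2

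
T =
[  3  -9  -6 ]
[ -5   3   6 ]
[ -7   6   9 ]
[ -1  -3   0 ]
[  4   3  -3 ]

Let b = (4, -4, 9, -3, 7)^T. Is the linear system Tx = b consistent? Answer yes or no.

Row reduce the augmented matrix [T | b].
R2 ← R2 + (5/3)·R1: [0, -12, -4, 8/3]
R3 ← R3 + (7/3)·R1: [0, -15, -5, 55/3]
R4 ← R4 + (1/3)·R1: [0, -6, -2, -5/3]
R5 ← R5 − (4/3)·R1: [0, 15, 5, 5/3]
R3 ← R3 − (5/4)·R2: [0, 0, 0, 15]
R4 ← R4 − (1/2)·R2: [0, 0, 0, -3]
R5 ← R5 + (5/4)·R2: [0, 0, 0, 5]
R4 ← R4 + (1/5)·R3: [0, 0, 0, 0]
R5 ← R5 − (1/3)·R3: [0, 0, 0, 0]
The echelon form has 3 nonzero rows; the last pivot sits in the augmented column, so rank(T) = 2 but rank([T|b]) = 3.
Since the ranks differ, the system is inconsistent.

no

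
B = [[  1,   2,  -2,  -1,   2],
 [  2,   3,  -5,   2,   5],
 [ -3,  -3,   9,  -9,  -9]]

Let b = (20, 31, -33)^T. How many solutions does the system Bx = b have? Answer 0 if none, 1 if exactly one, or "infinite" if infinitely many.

infinite

Row reduce the augmented matrix [B | b].
R2 ← R2 − (2)·R1: [0, -1, -1, 4, 1, -9]
R3 ← R3 + (3)·R1: [0, 3, 3, -12, -3, 27]
R3 ← R3 + (3)·R2: [0, 0, 0, 0, 0, 0]
The echelon form has 2 nonzero rows, and every pivot lies in the first 5 columns, so rank(B) = rank([B|b]) = 2.
The system is consistent.
rank = 2 < 5 unknowns, so there are infinitely many solutions.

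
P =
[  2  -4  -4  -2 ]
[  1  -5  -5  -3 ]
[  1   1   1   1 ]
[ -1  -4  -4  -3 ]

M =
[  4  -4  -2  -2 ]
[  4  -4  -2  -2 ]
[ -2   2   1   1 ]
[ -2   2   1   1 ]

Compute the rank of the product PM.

1

First compute PM:
[[  4,  -4,  -2,  -2],
 [  0,   0,   0,   0],
 [  4,  -4,  -2,  -2],
 [ -6,   6,   3,   3]]
Now row reduce the product.
R3 ← R3 − R1: [0, 0, 0, 0]
R4 ← R4 + (3/2)·R1: [0, 0, 0, 0]
1 nonzero row, so rank(PM) = 1.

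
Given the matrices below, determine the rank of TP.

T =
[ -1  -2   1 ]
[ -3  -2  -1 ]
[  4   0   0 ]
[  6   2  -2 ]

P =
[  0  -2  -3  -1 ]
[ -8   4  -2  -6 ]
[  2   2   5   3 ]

2

First compute TP:
[[ 18,  -4,  12,  16],
 [ 14,  -4,   8,  12],
 [  0,  -8, -12,  -4],
 [-20,  -8, -32, -24]]
Now row reduce the product.
R2 ← R2 − (7/9)·R1: [0, -8/9, -4/3, -4/9]
R4 ← R4 + (10/9)·R1: [0, -112/9, -56/3, -56/9]
R3 ← R3 − (9)·R2: [0, 0, 0, 0]
R4 ← R4 − (14)·R2: [0, 0, 0, 0]
2 nonzero rows, so rank(TP) = 2.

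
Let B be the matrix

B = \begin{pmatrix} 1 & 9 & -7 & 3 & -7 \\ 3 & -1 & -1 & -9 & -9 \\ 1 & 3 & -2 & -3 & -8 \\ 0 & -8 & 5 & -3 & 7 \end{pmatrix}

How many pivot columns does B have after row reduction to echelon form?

Row reduce to echelon form.
R2 ← R2 − (3)·R1: [0, -28, 20, -18, 12]
R3 ← R3 − R1: [0, -6, 5, -6, -1]
R3 ← R3 − (3/14)·R2: [0, 0, 5/7, -15/7, -25/7]
R4 ← R4 − (2/7)·R2: [0, 0, -5/7, 15/7, 25/7]
R4 ← R4 + R3: [0, 0, 0, 0, 0]
Echelon form has 3 nonzero rows, so rank(B) = 3.
Each nonzero row contributes one pivot column: 3 pivot columns.

3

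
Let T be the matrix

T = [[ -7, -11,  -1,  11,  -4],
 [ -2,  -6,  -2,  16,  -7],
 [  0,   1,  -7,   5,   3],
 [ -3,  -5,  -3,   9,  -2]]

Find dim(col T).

3

Row reduce to echelon form.
R2 ← R2 − (2/7)·R1: [0, -20/7, -12/7, 90/7, -41/7]
R4 ← R4 − (3/7)·R1: [0, -2/7, -18/7, 30/7, -2/7]
R3 ← R3 + (7/20)·R2: [0, 0, -38/5, 19/2, 19/20]
R4 ← R4 − (1/10)·R2: [0, 0, -12/5, 3, 3/10]
R4 ← R4 − (6/19)·R3: [0, 0, 0, 0, 0]
Echelon form has 3 nonzero rows, so rank(T) = 3.
The column space has dimension equal to the rank: 3.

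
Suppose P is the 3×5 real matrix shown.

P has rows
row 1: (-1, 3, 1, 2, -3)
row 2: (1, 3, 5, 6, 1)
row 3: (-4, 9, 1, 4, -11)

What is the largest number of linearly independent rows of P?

Row reduce to echelon form.
R2 ← R2 + R1: [0, 6, 6, 8, -2]
R3 ← R3 − (4)·R1: [0, -3, -3, -4, 1]
R3 ← R3 + (1/2)·R2: [0, 0, 0, 0, 0]
Echelon form has 2 nonzero rows, so rank(P) = 2.
The rank gives the maximum number of linearly independent rows: 2.

2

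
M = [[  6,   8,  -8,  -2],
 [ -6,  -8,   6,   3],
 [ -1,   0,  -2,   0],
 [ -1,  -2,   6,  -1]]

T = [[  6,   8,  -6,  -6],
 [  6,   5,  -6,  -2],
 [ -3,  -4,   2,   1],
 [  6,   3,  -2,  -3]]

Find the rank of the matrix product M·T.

3

First compute MT:
[[ 96, 114, -96, -54],
 [-84, -103,  90,  49],
 [  0,   0,   2,   4],
 [-42, -45,  32,  19]]
Now row reduce the product.
R2 ← R2 + (7/8)·R1: [0, -13/4, 6, 7/4]
R4 ← R4 + (7/16)·R1: [0, 39/8, -10, -37/8]
R4 ← R4 + (3/2)·R2: [0, 0, -1, -2]
R4 ← R4 + (1/2)·R3: [0, 0, 0, 0]
3 nonzero rows, so rank(MT) = 3.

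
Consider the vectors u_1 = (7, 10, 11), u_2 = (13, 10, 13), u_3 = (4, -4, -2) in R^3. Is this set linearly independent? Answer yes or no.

yes

Form the matrix with these vectors as rows and row reduce.
R2 ← R2 − (13/7)·R1: [0, -60/7, -52/7]
R3 ← R3 − (4/7)·R1: [0, -68/7, -58/7]
R3 ← R3 − (17/15)·R2: [0, 0, 2/15]
3 nonzero rows, so the 3 vectors span a space of dimension 3.
Since 3 = 3, the vectors are linearly independent.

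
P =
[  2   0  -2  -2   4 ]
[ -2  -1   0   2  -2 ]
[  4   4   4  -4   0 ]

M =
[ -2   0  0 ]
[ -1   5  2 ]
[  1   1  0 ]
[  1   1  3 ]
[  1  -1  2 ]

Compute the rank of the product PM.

First compute PM:
[[ -4,  -8,   2],
 [  5,  -1,   0],
 [-12,  20,  -4]]
Now row reduce the product.
R2 ← R2 + (5/4)·R1: [0, -11, 5/2]
R3 ← R3 − (3)·R1: [0, 44, -10]
R3 ← R3 + (4)·R2: [0, 0, 0]
2 nonzero rows, so rank(PM) = 2.

2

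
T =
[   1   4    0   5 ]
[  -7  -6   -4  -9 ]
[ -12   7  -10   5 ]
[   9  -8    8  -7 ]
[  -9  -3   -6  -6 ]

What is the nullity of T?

Row reduce to echelon form.
R2 ← R2 + (7)·R1: [0, 22, -4, 26]
R3 ← R3 + (12)·R1: [0, 55, -10, 65]
R4 ← R4 − (9)·R1: [0, -44, 8, -52]
R5 ← R5 + (9)·R1: [0, 33, -6, 39]
R3 ← R3 − (5/2)·R2: [0, 0, 0, 0]
R4 ← R4 + (2)·R2: [0, 0, 0, 0]
R5 ← R5 − (3/2)·R2: [0, 0, 0, 0]
2 nonzero rows, so rank(T) = 2.
T has 4 columns; by rank–nullity, nullity = 4 − 2 = 2.

2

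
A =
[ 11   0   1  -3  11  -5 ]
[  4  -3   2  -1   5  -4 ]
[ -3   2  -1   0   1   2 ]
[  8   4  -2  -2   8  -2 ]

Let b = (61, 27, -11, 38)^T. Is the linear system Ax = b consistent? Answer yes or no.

yes

Row reduce the augmented matrix [A | b].
R2 ← R2 − (4/11)·R1: [0, -3, 18/11, 1/11, 1, -24/11, 53/11]
R3 ← R3 + (3/11)·R1: [0, 2, -8/11, -9/11, 4, 7/11, 62/11]
R4 ← R4 − (8/11)·R1: [0, 4, -30/11, 2/11, 0, 18/11, -70/11]
R3 ← R3 + (2/3)·R2: [0, 0, 4/11, -25/33, 14/3, -9/11, 292/33]
R4 ← R4 + (4/3)·R2: [0, 0, -6/11, 10/33, 4/3, -14/11, 2/33]
R4 ← R4 + (3/2)·R3: [0, 0, 0, -5/6, 25/3, -5/2, 40/3]
The echelon form has 4 nonzero rows, and every pivot lies in the first 6 columns, so rank(A) = rank([A|b]) = 4.
The system is consistent.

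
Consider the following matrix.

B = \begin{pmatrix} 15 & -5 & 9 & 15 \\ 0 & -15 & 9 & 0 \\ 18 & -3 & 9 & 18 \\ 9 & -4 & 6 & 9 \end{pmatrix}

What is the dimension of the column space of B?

2

Row reduce to echelon form.
R3 ← R3 − (6/5)·R1: [0, 3, -9/5, 0]
R4 ← R4 − (3/5)·R1: [0, -1, 3/5, 0]
R3 ← R3 + (1/5)·R2: [0, 0, 0, 0]
R4 ← R4 − (1/15)·R2: [0, 0, 0, 0]
Echelon form has 2 nonzero rows, so rank(B) = 2.
The column space has dimension equal to the rank: 2.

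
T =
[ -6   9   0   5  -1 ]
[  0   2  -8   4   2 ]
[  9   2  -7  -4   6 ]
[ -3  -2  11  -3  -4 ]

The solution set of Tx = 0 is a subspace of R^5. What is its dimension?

Row reduce to echelon form.
R3 ← R3 + (3/2)·R1: [0, 31/2, -7, 7/2, 9/2]
R4 ← R4 − (1/2)·R1: [0, -13/2, 11, -11/2, -7/2]
R3 ← R3 − (31/4)·R2: [0, 0, 55, -55/2, -11]
R4 ← R4 + (13/4)·R2: [0, 0, -15, 15/2, 3]
R4 ← R4 + (3/11)·R3: [0, 0, 0, 0, 0]
3 nonzero rows, so rank(T) = 3.
T has 5 columns; by rank–nullity, nullity = 5 − 3 = 2.

2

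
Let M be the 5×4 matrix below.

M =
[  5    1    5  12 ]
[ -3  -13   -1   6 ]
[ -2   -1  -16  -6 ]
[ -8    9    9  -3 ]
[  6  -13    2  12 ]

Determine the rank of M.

Row reduce to echelon form.
R2 ← R2 + (3/5)·R1: [0, -62/5, 2, 66/5]
R3 ← R3 + (2/5)·R1: [0, -3/5, -14, -6/5]
R4 ← R4 + (8/5)·R1: [0, 53/5, 17, 81/5]
R5 ← R5 − (6/5)·R1: [0, -71/5, -4, -12/5]
R3 ← R3 − (3/62)·R2: [0, 0, -437/31, -57/31]
R4 ← R4 + (53/62)·R2: [0, 0, 580/31, 852/31]
R5 ← R5 − (71/62)·R2: [0, 0, -195/31, -543/31]
R4 ← R4 + (580/437)·R3: [0, 0, 0, 576/23]
R5 ← R5 − (195/437)·R3: [0, 0, 0, -384/23]
R5 ← R5 + (2/3)·R4: [0, 0, 0, 0]
Echelon form has 4 nonzero rows, so rank(M) = 4.

4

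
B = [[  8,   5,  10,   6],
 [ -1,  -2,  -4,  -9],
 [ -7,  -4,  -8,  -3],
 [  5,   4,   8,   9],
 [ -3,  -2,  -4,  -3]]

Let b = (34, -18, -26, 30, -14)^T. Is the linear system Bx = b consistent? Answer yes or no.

yes

Row reduce the augmented matrix [B | b].
R2 ← R2 + (1/8)·R1: [0, -11/8, -11/4, -33/4, -55/4]
R3 ← R3 + (7/8)·R1: [0, 3/8, 3/4, 9/4, 15/4]
R4 ← R4 − (5/8)·R1: [0, 7/8, 7/4, 21/4, 35/4]
R5 ← R5 + (3/8)·R1: [0, -1/8, -1/4, -3/4, -5/4]
R3 ← R3 + (3/11)·R2: [0, 0, 0, 0, 0]
R4 ← R4 + (7/11)·R2: [0, 0, 0, 0, 0]
R5 ← R5 − (1/11)·R2: [0, 0, 0, 0, 0]
The echelon form has 2 nonzero rows, and every pivot lies in the first 4 columns, so rank(B) = rank([B|b]) = 2.
The system is consistent.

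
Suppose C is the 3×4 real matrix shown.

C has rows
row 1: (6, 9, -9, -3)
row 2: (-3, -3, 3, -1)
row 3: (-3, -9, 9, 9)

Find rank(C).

Row reduce to echelon form.
R2 ← R2 + (1/2)·R1: [0, 3/2, -3/2, -5/2]
R3 ← R3 + (1/2)·R1: [0, -9/2, 9/2, 15/2]
R3 ← R3 + (3)·R2: [0, 0, 0, 0]
Echelon form has 2 nonzero rows, so rank(C) = 2.

2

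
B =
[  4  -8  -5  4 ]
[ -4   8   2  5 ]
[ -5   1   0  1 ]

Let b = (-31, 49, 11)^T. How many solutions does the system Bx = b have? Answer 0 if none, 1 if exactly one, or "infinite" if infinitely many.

infinite

Row reduce the augmented matrix [B | b].
R2 ← R2 + R1: [0, 0, -3, 9, 18]
R3 ← R3 + (5/4)·R1: [0, -9, -25/4, 6, -111/4]
Swap R2 ↔ R3
The echelon form has 3 nonzero rows, and every pivot lies in the first 4 columns, so rank(B) = rank([B|b]) = 3.
The system is consistent.
rank = 3 < 4 unknowns, so there are infinitely many solutions.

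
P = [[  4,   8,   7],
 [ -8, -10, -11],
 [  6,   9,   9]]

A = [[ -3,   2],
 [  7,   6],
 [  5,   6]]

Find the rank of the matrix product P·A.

2

First compute PA:
[[ 79,  98],
 [-101, -142],
 [ 90, 120]]
Now row reduce the product.
R2 ← R2 + (101/79)·R1: [0, -1320/79]
R3 ← R3 − (90/79)·R1: [0, 660/79]
R3 ← R3 + (1/2)·R2: [0, 0]
2 nonzero rows, so rank(PA) = 2.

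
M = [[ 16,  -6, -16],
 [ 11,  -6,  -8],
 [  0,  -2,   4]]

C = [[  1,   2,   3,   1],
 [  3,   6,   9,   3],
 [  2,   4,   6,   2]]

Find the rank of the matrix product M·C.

1

First compute MC:
[[-34, -68, -102, -34],
 [-23, -46, -69, -23],
 [  2,   4,   6,   2]]
Now row reduce the product.
R2 ← R2 − (23/34)·R1: [0, 0, 0, 0]
R3 ← R3 + (1/17)·R1: [0, 0, 0, 0]
1 nonzero row, so rank(MC) = 1.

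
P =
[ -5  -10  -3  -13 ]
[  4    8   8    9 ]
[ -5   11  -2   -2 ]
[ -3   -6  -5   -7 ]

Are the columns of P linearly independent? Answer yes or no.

no

Row reduce P to echelon form.
R2 ← R2 + (4/5)·R1: [0, 0, 28/5, -7/5]
R3 ← R3 − R1: [0, 21, 1, 11]
R4 ← R4 − (3/5)·R1: [0, 0, -16/5, 4/5]
Swap R2 ↔ R3
R4 ← R4 + (4/7)·R3: [0, 0, 0, 0]
3 pivots among 4 columns.
Only 3 < 4 pivot columns, so the columns are linearly dependent.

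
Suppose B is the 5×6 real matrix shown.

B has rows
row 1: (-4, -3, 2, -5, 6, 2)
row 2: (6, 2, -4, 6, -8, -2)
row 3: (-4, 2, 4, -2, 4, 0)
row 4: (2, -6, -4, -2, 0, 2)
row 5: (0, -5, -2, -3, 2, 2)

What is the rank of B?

2

Row reduce to echelon form.
R2 ← R2 + (3/2)·R1: [0, -5/2, -1, -3/2, 1, 1]
R3 ← R3 − R1: [0, 5, 2, 3, -2, -2]
R4 ← R4 + (1/2)·R1: [0, -15/2, -3, -9/2, 3, 3]
R3 ← R3 + (2)·R2: [0, 0, 0, 0, 0, 0]
R4 ← R4 − (3)·R2: [0, 0, 0, 0, 0, 0]
R5 ← R5 − (2)·R2: [0, 0, 0, 0, 0, 0]
Echelon form has 2 nonzero rows, so rank(B) = 2.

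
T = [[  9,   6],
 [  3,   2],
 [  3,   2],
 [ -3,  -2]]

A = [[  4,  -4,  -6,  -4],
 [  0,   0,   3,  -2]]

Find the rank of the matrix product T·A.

First compute TA:
[[ 36, -36, -36, -48],
 [ 12, -12, -12, -16],
 [ 12, -12, -12, -16],
 [-12,  12,  12,  16]]
Now row reduce the product.
R2 ← R2 − (1/3)·R1: [0, 0, 0, 0]
R3 ← R3 − (1/3)·R1: [0, 0, 0, 0]
R4 ← R4 + (1/3)·R1: [0, 0, 0, 0]
1 nonzero row, so rank(TA) = 1.

1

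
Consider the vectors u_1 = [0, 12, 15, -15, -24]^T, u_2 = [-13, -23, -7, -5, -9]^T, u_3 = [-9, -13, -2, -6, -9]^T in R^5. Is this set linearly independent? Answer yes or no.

yes

Form the matrix with these vectors as rows and row reduce.
Swap R1 ↔ R2
R3 ← R3 − (9/13)·R1: [0, 38/13, 37/13, -33/13, -36/13]
R3 ← R3 − (19/78)·R2: [0, 0, -21/26, 29/26, 40/13]
3 nonzero rows, so the 3 vectors span a space of dimension 3.
Since 3 = 3, the vectors are linearly independent.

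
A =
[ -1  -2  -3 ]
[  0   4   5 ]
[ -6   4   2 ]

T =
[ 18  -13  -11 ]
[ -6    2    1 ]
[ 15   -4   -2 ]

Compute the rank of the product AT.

2

First compute AT:
[[-51,  21,  15],
 [ 51, -12,  -6],
 [-102,  78,  66]]
Now row reduce the product.
R2 ← R2 + R1: [0, 9, 9]
R3 ← R3 − (2)·R1: [0, 36, 36]
R3 ← R3 − (4)·R2: [0, 0, 0]
2 nonzero rows, so rank(AT) = 2.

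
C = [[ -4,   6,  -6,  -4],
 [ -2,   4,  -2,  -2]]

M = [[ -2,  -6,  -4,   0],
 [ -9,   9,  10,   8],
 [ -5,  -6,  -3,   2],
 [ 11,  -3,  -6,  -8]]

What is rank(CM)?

First compute CM:
[[-60, 126, 118,  68],
 [-44,  66,  66,  44]]
Now row reduce the product.
R2 ← R2 − (11/15)·R1: [0, -132/5, -308/15, -88/15]
2 nonzero rows, so rank(CM) = 2.

2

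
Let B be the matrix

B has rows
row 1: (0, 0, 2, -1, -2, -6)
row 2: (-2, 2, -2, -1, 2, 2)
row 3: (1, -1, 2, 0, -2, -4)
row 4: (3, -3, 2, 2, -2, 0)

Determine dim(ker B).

Row reduce to echelon form.
Swap R1 ↔ R2
R3 ← R3 + (1/2)·R1: [0, 0, 1, -1/2, -1, -3]
R4 ← R4 + (3/2)·R1: [0, 0, -1, 1/2, 1, 3]
R3 ← R3 − (1/2)·R2: [0, 0, 0, 0, 0, 0]
R4 ← R4 + (1/2)·R2: [0, 0, 0, 0, 0, 0]
2 nonzero rows, so rank(B) = 2.
B has 6 columns; by rank–nullity, nullity = 6 − 2 = 4.

4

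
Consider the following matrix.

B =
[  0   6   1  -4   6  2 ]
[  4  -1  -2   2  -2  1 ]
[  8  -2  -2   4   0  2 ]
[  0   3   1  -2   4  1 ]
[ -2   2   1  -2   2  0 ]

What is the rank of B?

Row reduce to echelon form.
Swap R1 ↔ R2
R3 ← R3 − (2)·R1: [0, 0, 2, 0, 4, 0]
R5 ← R5 + (1/2)·R1: [0, 3/2, 0, -1, 1, 1/2]
R4 ← R4 − (1/2)·R2: [0, 0, 1/2, 0, 1, 0]
R5 ← R5 − (1/4)·R2: [0, 0, -1/4, 0, -1/2, 0]
R4 ← R4 − (1/4)·R3: [0, 0, 0, 0, 0, 0]
R5 ← R5 + (1/8)·R3: [0, 0, 0, 0, 0, 0]
Echelon form has 3 nonzero rows, so rank(B) = 3.

3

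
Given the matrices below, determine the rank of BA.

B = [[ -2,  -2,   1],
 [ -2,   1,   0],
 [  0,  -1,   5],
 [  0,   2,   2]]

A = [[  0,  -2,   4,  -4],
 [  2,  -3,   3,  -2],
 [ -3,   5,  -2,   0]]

First compute BA:
[[ -7,  15, -16,  12],
 [  2,   1,  -5,   6],
 [-17,  28, -13,   2],
 [ -2,   4,   2,  -4]]
Now row reduce the product.
R2 ← R2 + (2/7)·R1: [0, 37/7, -67/7, 66/7]
R3 ← R3 − (17/7)·R1: [0, -59/7, 181/7, -190/7]
R4 ← R4 − (2/7)·R1: [0, -2/7, 46/7, -52/7]
R3 ← R3 + (59/37)·R2: [0, 0, 392/37, -448/37]
R4 ← R4 + (2/37)·R2: [0, 0, 224/37, -256/37]
R4 ← R4 − (4/7)·R3: [0, 0, 0, 0]
3 nonzero rows, so rank(BA) = 3.

3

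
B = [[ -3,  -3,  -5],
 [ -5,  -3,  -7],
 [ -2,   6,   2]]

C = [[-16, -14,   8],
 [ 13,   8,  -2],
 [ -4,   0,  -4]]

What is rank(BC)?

First compute BC:
[[ 29,  18,   2],
 [ 69,  46,  -6],
 [102,  76, -36]]
Now row reduce the product.
R2 ← R2 − (69/29)·R1: [0, 92/29, -312/29]
R3 ← R3 − (102/29)·R1: [0, 368/29, -1248/29]
R3 ← R3 − (4)·R2: [0, 0, 0]
2 nonzero rows, so rank(BC) = 2.

2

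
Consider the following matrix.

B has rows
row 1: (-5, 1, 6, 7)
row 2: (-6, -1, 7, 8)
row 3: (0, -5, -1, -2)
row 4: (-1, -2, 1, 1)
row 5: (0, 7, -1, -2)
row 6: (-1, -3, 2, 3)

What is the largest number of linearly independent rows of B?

Row reduce to echelon form.
R2 ← R2 − (6/5)·R1: [0, -11/5, -1/5, -2/5]
R4 ← R4 − (1/5)·R1: [0, -11/5, -1/5, -2/5]
R6 ← R6 − (1/5)·R1: [0, -16/5, 4/5, 8/5]
R3 ← R3 − (25/11)·R2: [0, 0, -6/11, -12/11]
R4 ← R4 − R2: [0, 0, 0, 0]
R5 ← R5 + (35/11)·R2: [0, 0, -18/11, -36/11]
R6 ← R6 − (16/11)·R2: [0, 0, 12/11, 24/11]
R5 ← R5 − (3)·R3: [0, 0, 0, 0]
R6 ← R6 + (2)·R3: [0, 0, 0, 0]
Echelon form has 3 nonzero rows, so rank(B) = 3.
The rank gives the maximum number of linearly independent rows: 3.

3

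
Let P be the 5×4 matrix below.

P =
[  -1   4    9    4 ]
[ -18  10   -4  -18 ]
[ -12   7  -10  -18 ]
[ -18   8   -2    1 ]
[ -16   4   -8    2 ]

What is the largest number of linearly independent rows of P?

4

Row reduce to echelon form.
R2 ← R2 − (18)·R1: [0, -62, -166, -90]
R3 ← R3 − (12)·R1: [0, -41, -118, -66]
R4 ← R4 − (18)·R1: [0, -64, -164, -71]
R5 ← R5 − (16)·R1: [0, -60, -152, -62]
R3 ← R3 − (41/62)·R2: [0, 0, -255/31, -201/31]
R4 ← R4 − (32/31)·R2: [0, 0, 228/31, 679/31]
R5 ← R5 − (30/31)·R2: [0, 0, 268/31, 778/31]
R4 ← R4 + (76/85)·R3: [0, 0, 0, 1369/85]
R5 ← R5 + (268/255)·R3: [0, 0, 0, 1554/85]
R5 ← R5 − (42/37)·R4: [0, 0, 0, 0]
Echelon form has 4 nonzero rows, so rank(P) = 4.
The rank gives the maximum number of linearly independent rows: 4.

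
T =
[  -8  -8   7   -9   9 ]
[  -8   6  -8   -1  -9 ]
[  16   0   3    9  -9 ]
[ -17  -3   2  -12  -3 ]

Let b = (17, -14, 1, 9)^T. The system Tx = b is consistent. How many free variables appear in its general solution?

1

Row reduce the augmented matrix [T | b].
R2 ← R2 − R1: [0, 14, -15, 8, -18, -31]
R3 ← R3 + (2)·R1: [0, -16, 17, -9, 9, 35]
R4 ← R4 − (17/8)·R1: [0, 14, -103/8, 57/8, -177/8, -217/8]
R3 ← R3 + (8/7)·R2: [0, 0, -1/7, 1/7, -81/7, -3/7]
R4 ← R4 − R2: [0, 0, 17/8, -7/8, -33/8, 31/8]
R4 ← R4 + (119/8)·R3: [0, 0, 0, 5/4, -705/4, -5/2]
The echelon form has 4 nonzero rows, and every pivot lies in the first 5 columns, so rank(T) = rank([T|b]) = 4.
The system is consistent.
Free variables = (unknowns) − (rank) = 5 − 4 = 1.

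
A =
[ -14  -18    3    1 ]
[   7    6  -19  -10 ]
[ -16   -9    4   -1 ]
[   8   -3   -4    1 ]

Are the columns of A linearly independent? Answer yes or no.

Row reduce A to echelon form.
R2 ← R2 + (1/2)·R1: [0, -3, -35/2, -19/2]
R3 ← R3 − (8/7)·R1: [0, 81/7, 4/7, -15/7]
R4 ← R4 + (4/7)·R1: [0, -93/7, -16/7, 11/7]
R3 ← R3 + (27/7)·R2: [0, 0, -937/14, -543/14]
R4 ← R4 − (31/7)·R2: [0, 0, 1053/14, 611/14]
R4 ← R4 + (1053/937)·R3: [0, 0, 0, 52/937]
4 pivots among 4 columns.
Every column is a pivot column, so the columns are linearly independent.

yes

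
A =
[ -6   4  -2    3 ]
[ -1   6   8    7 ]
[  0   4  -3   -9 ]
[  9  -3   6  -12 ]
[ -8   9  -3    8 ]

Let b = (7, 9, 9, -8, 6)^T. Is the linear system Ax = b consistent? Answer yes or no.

no

Row reduce the augmented matrix [A | b].
R2 ← R2 − (1/6)·R1: [0, 16/3, 25/3, 13/2, 47/6]
R4 ← R4 + (3/2)·R1: [0, 3, 3, -15/2, 5/2]
R5 ← R5 − (4/3)·R1: [0, 11/3, -1/3, 4, -10/3]
R3 ← R3 − (3/4)·R2: [0, 0, -37/4, -111/8, 25/8]
R4 ← R4 − (9/16)·R2: [0, 0, -27/16, -357/32, -61/32]
R5 ← R5 − (11/16)·R2: [0, 0, -97/16, -15/32, -279/32]
R4 ← R4 − (27/148)·R3: [0, 0, 0, -69/8, -733/296]
R5 ← R5 − (97/148)·R3: [0, 0, 0, 69/8, -3187/296]
R5 ← R5 + R4: [0, 0, 0, 0, -490/37]
The echelon form has 5 nonzero rows; the last pivot sits in the augmented column, so rank(A) = 4 but rank([A|b]) = 5.
Since the ranks differ, the system is inconsistent.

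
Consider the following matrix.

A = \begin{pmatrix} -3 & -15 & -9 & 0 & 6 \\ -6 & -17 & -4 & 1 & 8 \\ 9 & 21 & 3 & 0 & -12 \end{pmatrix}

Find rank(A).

3

Row reduce to echelon form.
R2 ← R2 − (2)·R1: [0, 13, 14, 1, -4]
R3 ← R3 + (3)·R1: [0, -24, -24, 0, 6]
R3 ← R3 + (24/13)·R2: [0, 0, 24/13, 24/13, -18/13]
Echelon form has 3 nonzero rows, so rank(A) = 3.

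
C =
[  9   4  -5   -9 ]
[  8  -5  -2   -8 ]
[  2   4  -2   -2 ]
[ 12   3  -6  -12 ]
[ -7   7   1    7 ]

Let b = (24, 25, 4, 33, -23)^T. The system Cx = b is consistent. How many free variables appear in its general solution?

2

Row reduce the augmented matrix [C | b].
R2 ← R2 − (8/9)·R1: [0, -77/9, 22/9, 0, 11/3]
R3 ← R3 − (2/9)·R1: [0, 28/9, -8/9, 0, -4/3]
R4 ← R4 − (4/3)·R1: [0, -7/3, 2/3, 0, 1]
R5 ← R5 + (7/9)·R1: [0, 91/9, -26/9, 0, -13/3]
R3 ← R3 + (4/11)·R2: [0, 0, 0, 0, 0]
R4 ← R4 − (3/11)·R2: [0, 0, 0, 0, 0]
R5 ← R5 + (13/11)·R2: [0, 0, 0, 0, 0]
The echelon form has 2 nonzero rows, and every pivot lies in the first 4 columns, so rank(C) = rank([C|b]) = 2.
The system is consistent.
Free variables = (unknowns) − (rank) = 4 − 2 = 2.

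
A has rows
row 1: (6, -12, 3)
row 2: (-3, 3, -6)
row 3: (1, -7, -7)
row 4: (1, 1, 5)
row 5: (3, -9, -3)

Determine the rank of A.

Row reduce to echelon form.
R2 ← R2 + (1/2)·R1: [0, -3, -9/2]
R3 ← R3 − (1/6)·R1: [0, -5, -15/2]
R4 ← R4 − (1/6)·R1: [0, 3, 9/2]
R5 ← R5 − (1/2)·R1: [0, -3, -9/2]
R3 ← R3 − (5/3)·R2: [0, 0, 0]
R4 ← R4 + R2: [0, 0, 0]
R5 ← R5 − R2: [0, 0, 0]
Echelon form has 2 nonzero rows, so rank(A) = 2.

2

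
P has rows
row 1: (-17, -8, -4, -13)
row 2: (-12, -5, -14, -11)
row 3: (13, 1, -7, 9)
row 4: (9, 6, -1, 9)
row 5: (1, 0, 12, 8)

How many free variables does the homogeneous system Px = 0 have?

Row reduce to echelon form.
R2 ← R2 − (12/17)·R1: [0, 11/17, -190/17, -31/17]
R3 ← R3 + (13/17)·R1: [0, -87/17, -171/17, -16/17]
R4 ← R4 + (9/17)·R1: [0, 30/17, -53/17, 36/17]
R5 ← R5 + (1/17)·R1: [0, -8/17, 200/17, 123/17]
R3 ← R3 + (87/11)·R2: [0, 0, -1083/11, -169/11]
R4 ← R4 − (30/11)·R2: [0, 0, 301/11, 78/11]
R5 ← R5 + (8/11)·R2: [0, 0, 40/11, 65/11]
R4 ← R4 + (301/1083)·R3: [0, 0, 0, 3055/1083]
R5 ← R5 + (40/1083)·R3: [0, 0, 0, 5785/1083]
R5 ← R5 − (89/47)·R4: [0, 0, 0, 0]
4 nonzero rows, so rank(P) = 4.
P has 4 columns; by rank–nullity, nullity = 4 − 4 = 0.

0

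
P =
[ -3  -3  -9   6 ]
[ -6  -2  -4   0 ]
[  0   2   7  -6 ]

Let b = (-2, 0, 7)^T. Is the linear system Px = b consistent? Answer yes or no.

no

Row reduce the augmented matrix [P | b].
R2 ← R2 − (2)·R1: [0, 4, 14, -12, 4]
R3 ← R3 − (1/2)·R2: [0, 0, 0, 0, 5]
The echelon form has 3 nonzero rows; the last pivot sits in the augmented column, so rank(P) = 2 but rank([P|b]) = 3.
Since the ranks differ, the system is inconsistent.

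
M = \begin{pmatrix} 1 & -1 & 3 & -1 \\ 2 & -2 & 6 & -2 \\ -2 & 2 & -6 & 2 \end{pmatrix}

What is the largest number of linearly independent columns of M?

Row reduce to echelon form.
R2 ← R2 − (2)·R1: [0, 0, 0, 0]
R3 ← R3 + (2)·R1: [0, 0, 0, 0]
Echelon form has 1 nonzero row, so rank(M) = 1.
The rank gives the maximum number of linearly independent columns: 1.

1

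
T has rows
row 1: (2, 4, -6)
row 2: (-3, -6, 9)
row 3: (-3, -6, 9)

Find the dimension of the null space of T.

2

Row reduce to echelon form.
R2 ← R2 + (3/2)·R1: [0, 0, 0]
R3 ← R3 + (3/2)·R1: [0, 0, 0]
1 nonzero row, so rank(T) = 1.
T has 3 columns; by rank–nullity, nullity = 3 − 1 = 2.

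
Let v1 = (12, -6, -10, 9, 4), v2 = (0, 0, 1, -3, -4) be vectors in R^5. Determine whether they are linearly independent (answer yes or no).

yes

Form the matrix with these vectors as rows and row reduce.
2 nonzero rows, so the 2 vectors span a space of dimension 2.
Since 2 = 2, the vectors are linearly independent.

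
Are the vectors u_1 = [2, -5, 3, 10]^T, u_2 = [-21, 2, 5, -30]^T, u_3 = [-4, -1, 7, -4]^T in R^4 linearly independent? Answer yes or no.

yes

Form the matrix with these vectors as rows and row reduce.
R2 ← R2 + (21/2)·R1: [0, -101/2, 73/2, 75]
R3 ← R3 + (2)·R1: [0, -11, 13, 16]
R3 ← R3 − (22/101)·R2: [0, 0, 510/101, -34/101]
3 nonzero rows, so the 3 vectors span a space of dimension 3.
Since 3 = 3, the vectors are linearly independent.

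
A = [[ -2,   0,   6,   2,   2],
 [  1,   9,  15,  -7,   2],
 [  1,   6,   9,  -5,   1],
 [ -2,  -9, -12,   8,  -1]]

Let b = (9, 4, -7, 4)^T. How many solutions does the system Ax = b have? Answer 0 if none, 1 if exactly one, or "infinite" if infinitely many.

0

Row reduce the augmented matrix [A | b].
R2 ← R2 + (1/2)·R1: [0, 9, 18, -6, 3, 17/2]
R3 ← R3 + (1/2)·R1: [0, 6, 12, -4, 2, -5/2]
R4 ← R4 − R1: [0, -9, -18, 6, -3, -5]
R3 ← R3 − (2/3)·R2: [0, 0, 0, 0, 0, -49/6]
R4 ← R4 + R2: [0, 0, 0, 0, 0, 7/2]
R4 ← R4 + (3/7)·R3: [0, 0, 0, 0, 0, 0]
The echelon form has 3 nonzero rows; the last pivot sits in the augmented column, so rank(A) = 2 but rank([A|b]) = 3.
Since the ranks differ, the system is inconsistent.
It has no solutions.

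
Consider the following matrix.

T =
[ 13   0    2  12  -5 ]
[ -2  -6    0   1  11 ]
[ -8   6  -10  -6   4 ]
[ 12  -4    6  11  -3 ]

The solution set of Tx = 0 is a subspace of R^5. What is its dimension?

2

Row reduce to echelon form.
R2 ← R2 + (2/13)·R1: [0, -6, 4/13, 37/13, 133/13]
R3 ← R3 + (8/13)·R1: [0, 6, -114/13, 18/13, 12/13]
R4 ← R4 − (12/13)·R1: [0, -4, 54/13, -1/13, 21/13]
R3 ← R3 + R2: [0, 0, -110/13, 55/13, 145/13]
R4 ← R4 − (2/3)·R2: [0, 0, 154/39, -77/39, -203/39]
R4 ← R4 + (7/15)·R3: [0, 0, 0, 0, 0]
3 nonzero rows, so rank(T) = 3.
T has 5 columns; by rank–nullity, nullity = 5 − 3 = 2.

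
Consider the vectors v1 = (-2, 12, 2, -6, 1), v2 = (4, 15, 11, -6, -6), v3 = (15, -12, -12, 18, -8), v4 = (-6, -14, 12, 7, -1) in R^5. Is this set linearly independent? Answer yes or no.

Form the matrix with these vectors as rows and row reduce.
R2 ← R2 + (2)·R1: [0, 39, 15, -18, -4]
R3 ← R3 + (15/2)·R1: [0, 78, 3, -27, -1/2]
R4 ← R4 − (3)·R1: [0, -50, 6, 25, -4]
R3 ← R3 − (2)·R2: [0, 0, -27, 9, 15/2]
R4 ← R4 + (50/39)·R2: [0, 0, 328/13, 25/13, -356/39]
R4 ← R4 + (328/351)·R3: [0, 0, 0, 31/3, -248/117]
4 nonzero rows, so the 4 vectors span a space of dimension 4.
Since 4 = 4, the vectors are linearly independent.

yes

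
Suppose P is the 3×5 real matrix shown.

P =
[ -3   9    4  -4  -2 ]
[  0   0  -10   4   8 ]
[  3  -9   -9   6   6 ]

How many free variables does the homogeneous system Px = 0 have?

Row reduce to echelon form.
R3 ← R3 + R1: [0, 0, -5, 2, 4]
R3 ← R3 − (1/2)·R2: [0, 0, 0, 0, 0]
2 nonzero rows, so rank(P) = 2.
P has 5 columns; by rank–nullity, nullity = 5 − 2 = 3.

3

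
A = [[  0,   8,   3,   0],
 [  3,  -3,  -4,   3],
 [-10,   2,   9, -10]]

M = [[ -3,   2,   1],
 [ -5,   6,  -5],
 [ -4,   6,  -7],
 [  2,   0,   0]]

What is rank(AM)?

First compute AM:
[[-52,  66, -61],
 [ 28, -36,  46],
 [-36,  46, -83]]
Now row reduce the product.
R2 ← R2 + (7/13)·R1: [0, -6/13, 171/13]
R3 ← R3 − (9/13)·R1: [0, 4/13, -530/13]
R3 ← R3 + (2/3)·R2: [0, 0, -32]
3 nonzero rows, so rank(AM) = 3.

3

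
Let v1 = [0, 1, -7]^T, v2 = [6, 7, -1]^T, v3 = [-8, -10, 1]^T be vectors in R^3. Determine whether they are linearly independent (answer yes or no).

Form the matrix with these vectors as rows and row reduce.
Swap R1 ↔ R2
R3 ← R3 + (4/3)·R1: [0, -2/3, -1/3]
R3 ← R3 + (2/3)·R2: [0, 0, -5]
3 nonzero rows, so the 3 vectors span a space of dimension 3.
Since 3 = 3, the vectors are linearly independent.

yes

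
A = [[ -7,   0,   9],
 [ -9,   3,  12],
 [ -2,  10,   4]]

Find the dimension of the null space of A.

Row reduce to echelon form.
R2 ← R2 − (9/7)·R1: [0, 3, 3/7]
R3 ← R3 − (2/7)·R1: [0, 10, 10/7]
R3 ← R3 − (10/3)·R2: [0, 0, 0]
2 nonzero rows, so rank(A) = 2.
A has 3 columns; by rank–nullity, nullity = 3 − 2 = 1.

1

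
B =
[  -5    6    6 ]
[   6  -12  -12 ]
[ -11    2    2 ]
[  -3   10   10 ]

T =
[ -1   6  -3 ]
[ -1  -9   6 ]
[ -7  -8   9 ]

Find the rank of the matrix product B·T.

First compute BT:
[[-43, -132, 105],
 [ 90, 240, -198],
 [ -5, -100,  63],
 [-77, -188, 159]]
Now row reduce the product.
R2 ← R2 + (90/43)·R1: [0, -1560/43, 936/43]
R3 ← R3 − (5/43)·R1: [0, -3640/43, 2184/43]
R4 ← R4 − (77/43)·R1: [0, 2080/43, -1248/43]
R3 ← R3 − (7/3)·R2: [0, 0, 0]
R4 ← R4 + (4/3)·R2: [0, 0, 0]
2 nonzero rows, so rank(BT) = 2.

2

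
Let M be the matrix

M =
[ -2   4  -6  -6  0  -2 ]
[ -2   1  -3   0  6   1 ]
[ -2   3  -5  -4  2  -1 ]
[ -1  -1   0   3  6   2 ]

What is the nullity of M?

Row reduce to echelon form.
R2 ← R2 − R1: [0, -3, 3, 6, 6, 3]
R3 ← R3 − R1: [0, -1, 1, 2, 2, 1]
R4 ← R4 − (1/2)·R1: [0, -3, 3, 6, 6, 3]
R3 ← R3 − (1/3)·R2: [0, 0, 0, 0, 0, 0]
R4 ← R4 − R2: [0, 0, 0, 0, 0, 0]
2 nonzero rows, so rank(M) = 2.
M has 6 columns; by rank–nullity, nullity = 6 − 2 = 4.

4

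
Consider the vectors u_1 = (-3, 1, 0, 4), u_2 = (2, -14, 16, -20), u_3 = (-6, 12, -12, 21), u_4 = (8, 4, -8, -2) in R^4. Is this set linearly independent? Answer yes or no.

no

Form the matrix with these vectors as rows and row reduce.
R2 ← R2 + (2/3)·R1: [0, -40/3, 16, -52/3]
R3 ← R3 − (2)·R1: [0, 10, -12, 13]
R4 ← R4 + (8/3)·R1: [0, 20/3, -8, 26/3]
R3 ← R3 + (3/4)·R2: [0, 0, 0, 0]
R4 ← R4 + (1/2)·R2: [0, 0, 0, 0]
2 nonzero rows, so the 4 vectors span a space of dimension 2.
Since 2 < 4, the vectors are linearly dependent.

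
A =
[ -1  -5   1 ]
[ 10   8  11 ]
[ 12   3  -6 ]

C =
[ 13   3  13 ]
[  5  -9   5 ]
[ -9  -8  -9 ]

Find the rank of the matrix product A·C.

First compute AC:
[[-47,  34, -47],
 [ 71, -130,  71],
 [225,  57, 225]]
Now row reduce the product.
R2 ← R2 + (71/47)·R1: [0, -3696/47, 0]
R3 ← R3 + (225/47)·R1: [0, 10329/47, 0]
R3 ← R3 + (313/112)·R2: [0, 0, 0]
2 nonzero rows, so rank(AC) = 2.

2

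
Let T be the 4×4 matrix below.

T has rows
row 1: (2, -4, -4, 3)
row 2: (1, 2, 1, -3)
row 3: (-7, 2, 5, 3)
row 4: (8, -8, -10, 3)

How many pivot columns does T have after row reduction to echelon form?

2

Row reduce to echelon form.
R2 ← R2 − (1/2)·R1: [0, 4, 3, -9/2]
R3 ← R3 + (7/2)·R1: [0, -12, -9, 27/2]
R4 ← R4 − (4)·R1: [0, 8, 6, -9]
R3 ← R3 + (3)·R2: [0, 0, 0, 0]
R4 ← R4 − (2)·R2: [0, 0, 0, 0]
Echelon form has 2 nonzero rows, so rank(T) = 2.
Each nonzero row contributes one pivot column: 2 pivot columns.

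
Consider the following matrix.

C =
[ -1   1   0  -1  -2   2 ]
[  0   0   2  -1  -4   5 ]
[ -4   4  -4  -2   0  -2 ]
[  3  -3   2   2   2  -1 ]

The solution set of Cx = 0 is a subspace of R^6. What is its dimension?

4

Row reduce to echelon form.
R3 ← R3 − (4)·R1: [0, 0, -4, 2, 8, -10]
R4 ← R4 + (3)·R1: [0, 0, 2, -1, -4, 5]
R3 ← R3 + (2)·R2: [0, 0, 0, 0, 0, 0]
R4 ← R4 − R2: [0, 0, 0, 0, 0, 0]
2 nonzero rows, so rank(C) = 2.
C has 6 columns; by rank–nullity, nullity = 6 − 2 = 4.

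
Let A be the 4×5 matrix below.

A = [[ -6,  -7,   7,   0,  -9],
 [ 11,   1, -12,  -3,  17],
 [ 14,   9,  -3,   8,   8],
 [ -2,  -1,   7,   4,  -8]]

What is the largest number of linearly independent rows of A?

3

Row reduce to echelon form.
R2 ← R2 + (11/6)·R1: [0, -71/6, 5/6, -3, 1/2]
R3 ← R3 + (7/3)·R1: [0, -22/3, 40/3, 8, -13]
R4 ← R4 − (1/3)·R1: [0, 4/3, 14/3, 4, -5]
R3 ← R3 − (44/71)·R2: [0, 0, 910/71, 700/71, -945/71]
R4 ← R4 + (8/71)·R2: [0, 0, 338/71, 260/71, -351/71]
R4 ← R4 − (13/35)·R3: [0, 0, 0, 0, 0]
Echelon form has 3 nonzero rows, so rank(A) = 3.
The rank gives the maximum number of linearly independent rows: 3.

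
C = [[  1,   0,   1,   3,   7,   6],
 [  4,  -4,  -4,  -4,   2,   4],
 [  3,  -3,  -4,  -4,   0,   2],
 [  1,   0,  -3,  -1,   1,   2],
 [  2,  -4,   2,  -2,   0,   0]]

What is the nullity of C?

3

Row reduce to echelon form.
R2 ← R2 − (4)·R1: [0, -4, -8, -16, -26, -20]
R3 ← R3 − (3)·R1: [0, -3, -7, -13, -21, -16]
R4 ← R4 − R1: [0, 0, -4, -4, -6, -4]
R5 ← R5 − (2)·R1: [0, -4, 0, -8, -14, -12]
R3 ← R3 − (3/4)·R2: [0, 0, -1, -1, -3/2, -1]
R5 ← R5 − R2: [0, 0, 8, 8, 12, 8]
R4 ← R4 − (4)·R3: [0, 0, 0, 0, 0, 0]
R5 ← R5 + (8)·R3: [0, 0, 0, 0, 0, 0]
3 nonzero rows, so rank(C) = 3.
C has 6 columns; by rank–nullity, nullity = 6 − 3 = 3.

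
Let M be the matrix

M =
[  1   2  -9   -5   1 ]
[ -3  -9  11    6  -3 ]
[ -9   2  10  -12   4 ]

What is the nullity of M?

2

Row reduce to echelon form.
R2 ← R2 + (3)·R1: [0, -3, -16, -9, 0]
R3 ← R3 + (9)·R1: [0, 20, -71, -57, 13]
R3 ← R3 + (20/3)·R2: [0, 0, -533/3, -117, 13]
3 nonzero rows, so rank(M) = 3.
M has 5 columns; by rank–nullity, nullity = 5 − 3 = 2.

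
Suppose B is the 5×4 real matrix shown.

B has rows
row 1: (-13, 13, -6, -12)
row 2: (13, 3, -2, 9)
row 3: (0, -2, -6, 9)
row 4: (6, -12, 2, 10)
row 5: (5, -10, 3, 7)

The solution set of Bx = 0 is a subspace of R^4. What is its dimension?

0

Row reduce to echelon form.
R2 ← R2 + R1: [0, 16, -8, -3]
R4 ← R4 + (6/13)·R1: [0, -6, -10/13, 58/13]
R5 ← R5 + (5/13)·R1: [0, -5, 9/13, 31/13]
R3 ← R3 + (1/8)·R2: [0, 0, -7, 69/8]
R4 ← R4 + (3/8)·R2: [0, 0, -49/13, 347/104]
R5 ← R5 + (5/16)·R2: [0, 0, -47/26, 301/208]
R4 ← R4 − (7/13)·R3: [0, 0, 0, -17/13]
R5 ← R5 − (47/182)·R3: [0, 0, 0, -71/91]
R5 ← R5 − (71/119)·R4: [0, 0, 0, 0]
4 nonzero rows, so rank(B) = 4.
B has 4 columns; by rank–nullity, nullity = 4 − 4 = 0.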